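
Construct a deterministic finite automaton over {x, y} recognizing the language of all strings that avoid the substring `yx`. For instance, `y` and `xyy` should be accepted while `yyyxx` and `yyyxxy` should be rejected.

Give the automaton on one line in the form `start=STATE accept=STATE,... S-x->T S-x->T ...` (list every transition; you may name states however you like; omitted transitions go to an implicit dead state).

start=S0 accept=S0,S1 S0-x->S0 S0-y->S1 S1-x->S2 S1-y->S1 S2-x->S2 S2-y->S2

This is the complement of 'contains `yx`'. Use the same substring-matching states — S0 through S2 holding how much of `yx` has just been matched — but flip the accepting set: everything except the trap S2 accepts.
With 3 states:
        x   y  
>* S0   S0  S1 
 * S1   S2  S1 
   S2   S2  S2 
(> = start, * = accepting)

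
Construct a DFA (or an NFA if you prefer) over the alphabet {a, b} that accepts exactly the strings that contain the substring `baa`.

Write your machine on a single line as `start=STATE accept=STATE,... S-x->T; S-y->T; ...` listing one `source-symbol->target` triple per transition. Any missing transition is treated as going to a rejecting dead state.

Track how much of `baa` has been matched so far: state q0 is no progress, q3 is the absorbing accept state reached once `baa` has occurred. Intermediate states record partial matches; on a mismatch, fall back to the longest reusable overlap.
4 states suffice.
        a   b  
>  q0   q0  q1 
   q1   q2  q1 
   q2   q3  q1 
 * q3   q3  q3 
(> = start, * = accepting)

start=q0; accept=q3; q0-a->q0; q0-b->q1; q1-a->q2; q1-b->q1; q2-a->q3; q2-b->q1; q3-a->q3; q3-b->q3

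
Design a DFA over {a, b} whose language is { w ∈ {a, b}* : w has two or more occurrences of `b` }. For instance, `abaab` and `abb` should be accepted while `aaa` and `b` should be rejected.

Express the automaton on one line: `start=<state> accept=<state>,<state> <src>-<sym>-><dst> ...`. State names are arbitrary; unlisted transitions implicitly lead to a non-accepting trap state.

Only the number of `b`s matters, and only up to 3. Make a chain q0 → q1 → q2 → q3 advanced by each `b` (with q3 absorbing); every other symbol self-loops. The accepting set is {q2, q3}.
4 states suffice.
        a   b  
>  q0   q0  q1 
   q1   q1  q2 
 * q2   q2  q3 
 * q3   q3  q3 
(> = start, * = accepting)

start=q0 accept=q2,q3 q0-a->q0 q0-b->q1 q1-a->q1 q1-b->q2 q2-a->q2 q2-b->q3 q3-a->q3 q3-b->q3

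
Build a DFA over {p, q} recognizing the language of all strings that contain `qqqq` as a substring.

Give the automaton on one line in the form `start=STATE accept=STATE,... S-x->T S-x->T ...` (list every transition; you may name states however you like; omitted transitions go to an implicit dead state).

States A..D record the length of the longest prefix of `qqqq` that matches the current input suffix. Reaching E means `qqqq` has been seen, and we stay there forever. Accept from E.
With 5 states:
       p  q 
>  A   A  B 
   B   A  C 
   C   A  D 
   D   A  E 
 * E   E  E 
(> = start, * = accepting)

start=A accept=E A-p->A A-q->B B-p->A B-q->C C-p->A C-q->D D-p->A D-q->E E-p->E E-q->E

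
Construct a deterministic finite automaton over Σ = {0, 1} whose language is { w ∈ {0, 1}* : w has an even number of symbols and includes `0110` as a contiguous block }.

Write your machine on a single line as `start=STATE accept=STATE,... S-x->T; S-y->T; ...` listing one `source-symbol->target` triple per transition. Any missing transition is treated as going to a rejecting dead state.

Build one automaton per condition and run them in lockstep. The first has 2 states tracking the input length modulo 2; the second has 5 states tracking whether and how much of `0110` has been seen. A product state is a pair (one from each), accepting exactly when both do.
A 10-state machine:
       0  1 
>  A   B  C 
   B   D  E 
   C   D  A 
   D   B  F 
   E   B  G 
   F   D  H 
   G   I  A 
   H   J  C 
 * I   J  J 
   J   I  I 
(> = start, * = accepting)

start=A; accept=I; A-0->B; A-1->C; B-0->D; B-1->E; C-0->D; C-1->A; D-0->B; D-1->F; E-0->B; E-1->G; F-0->D; F-1->H; G-0->I; G-1->A; H-0->J; H-1->C; I-0->J; I-1->J; J-0->I; J-1->I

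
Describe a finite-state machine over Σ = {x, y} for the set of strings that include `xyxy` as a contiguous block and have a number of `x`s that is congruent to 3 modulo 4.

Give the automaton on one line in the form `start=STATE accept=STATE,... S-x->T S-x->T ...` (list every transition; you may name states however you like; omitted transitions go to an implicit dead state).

Build one automaton per condition and run them in lockstep. The first has 5 states tracking whether and how much of `xyxy` has been seen; the second has 4 states tracking the count of `x`s modulo 4. A product state is a pair (one from each), accepting exactly when both do.
A 20-state machine:
          x    y  
>  s0     s1   s0 
   s1     s2   s3 
   s2     s4   s5 
   s3     s6   s7 
   s4     s8   s9 
   s5    s10  s11 
   s6     s4  s12 
   s7     s2   s7 
   s8     s1  s13 
   s9    s14  s15 
   s10    s8  s16 
   s11    s4  s11 
   s12   s16  s12 
   s13   s17   s0 
   s14    s1  s18 
   s15    s8  s15 
 * s16   s18  s16 
   s17    s2  s19 
   s18   s19  s18 
   s19   s12  s19 
(> = start, * = accepting)

start=s0 accept=s16 s0-x->s1 s0-y->s0 s1-x->s2 s1-y->s3 s2-x->s4 s2-y->s5 s3-x->s6 s3-y->s7 s4-x->s8 s4-y->s9 s5-x->s10 s5-y->s11 s6-x->s4 s6-y->s12 s7-x->s2 s7-y->s7 s8-x->s1 s8-y->s13 s9-x->s14 s9-y->s15 s10-x->s8 s10-y->s16 s11-x->s4 s11-y->s11 s12-x->s16 s12-y->s12 s13-x->s17 s13-y->s0 s14-x->s1 s14-y->s18 s15-x->s8 s15-y->s15 s16-x->s18 s16-y->s16 s17-x->s2 s17-y->s19 s18-x->s19 s18-y->s18 s19-x->s12 s19-y->s19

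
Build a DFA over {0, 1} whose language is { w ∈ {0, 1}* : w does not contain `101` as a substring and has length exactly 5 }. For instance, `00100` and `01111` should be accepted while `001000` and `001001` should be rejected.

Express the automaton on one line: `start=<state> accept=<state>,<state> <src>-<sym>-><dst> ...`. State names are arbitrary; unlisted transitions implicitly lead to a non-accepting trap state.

start=q0 accept=q12 q0-0->q1 q0-1->q2 q1-0->q3 q1-1->q4 q2-0->q5 q2-1->q4 q3-0->q6 q3-1->q7 q4-0->q8 q4-1->q7 q5-0->q6 q5-1->q9 q6-0->q10 q6-1->q10 q7-0->q11 q7-1->q10 q8-0->q10 q8-1->q9 q9-0->q9 q9-1->q9 q10-0->q12 q10-1->q12 q11-0->q12 q11-1->q9 q12-0->q9 q12-1->q9

Build one automaton per condition and run them in lockstep. The first has 4 states tracking partial matches of the forbidden pattern `101`; the second has 7 states tracking the input length, saturating at 6. A product state is a pair (one from each), accepting exactly when both do. After merging equivalent states the machine shrinks.
A 13-state machine:
          0    1  
>  q0     q1   q2 
   q1     q3   q4 
   q2     q5   q4 
   q3     q6   q7 
   q4     q8   q7 
   q5     q6   q9 
   q6    q10  q10 
   q7    q11  q10 
   q8    q10   q9 
   q9     q9   q9 
   q10   q12  q12 
   q11   q12   q9 
 * q12    q9   q9 
(> = start, * = accepting)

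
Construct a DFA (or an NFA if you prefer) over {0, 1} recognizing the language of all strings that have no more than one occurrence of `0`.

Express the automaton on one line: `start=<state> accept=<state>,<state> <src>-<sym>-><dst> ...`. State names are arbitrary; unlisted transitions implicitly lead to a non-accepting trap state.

start=A accept=A,B A-0->B A-1->A B-0->C B-1->B C-0->C C-1->C

Count `0`s, saturating at 2: state A means no `0` yet, B means one `0` seen, C means more than one. Each `0` increments (capped at C); other symbols loop. Accept from {A, B}.
With 3 states:
       0  1 
>* A   B  A 
 * B   C  B 
   C   C  C 
(> = start, * = accepting)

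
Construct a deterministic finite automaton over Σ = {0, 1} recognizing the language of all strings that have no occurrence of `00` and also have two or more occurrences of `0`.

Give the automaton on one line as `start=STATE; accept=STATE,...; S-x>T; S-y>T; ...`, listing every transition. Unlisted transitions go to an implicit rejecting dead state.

start=S0; accept=S4,S5; S0-0>S1; S0-1>S0; S1-0>S2; S1-1>S3; S2-0>S2; S2-1>S2; S3-0>S4; S3-1>S3; S4-0>S2; S4-1>S5; S5-0>S4; S5-1>S5

Handle the two conditions separately and then intersect. One (3 states) tracks partial matches of the forbidden pattern `00`; the other (4 states) tracks the count of `0`s, saturating at 3. Each combined state is a pair, one component from each; accept when both components accept. Minimizing collapses redundant product states.
6 states suffice.
        0   1  
>  S0   S1  S0 
   S1   S2  S3 
   S2   S2  S2 
   S3   S4  S3 
 * S4   S2  S5 
 * S5   S4  S5 
(> = start, * = accepting)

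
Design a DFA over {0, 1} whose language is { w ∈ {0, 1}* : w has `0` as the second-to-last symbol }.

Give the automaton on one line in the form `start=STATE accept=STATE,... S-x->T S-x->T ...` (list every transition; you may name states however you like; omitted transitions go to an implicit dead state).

A DFA must remember the last 2 symbols (since which symbol is second-to-last isn't known until the input ends). Use one state per possible window of the last ≤2 symbols; accept from those whose window starts with `0`.
With 7 states:
        0   1  
>  q0   q1  q2 
   q1   q3  q4 
   q2   q5  q6 
 * q3   q3  q4 
 * q4   q5  q6 
   q5   q3  q4 
   q6   q5  q6 
(> = start, * = accepting)

start=q0 accept=q3,q4 q0-0->q1 q0-1->q2 q1-0->q3 q1-1->q4 q2-0->q5 q2-1->q6 q3-0->q3 q3-1->q4 q4-0->q5 q4-1->q6 q5-0->q3 q5-1->q4 q6-0->q5 q6-1->q6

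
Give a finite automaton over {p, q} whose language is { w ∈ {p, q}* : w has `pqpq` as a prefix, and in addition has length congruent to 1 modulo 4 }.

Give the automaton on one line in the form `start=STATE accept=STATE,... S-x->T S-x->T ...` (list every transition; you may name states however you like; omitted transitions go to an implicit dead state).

start=s0 accept=s6 s0-p->s1 s0-q->s2 s1-p->s2 s1-q->s3 s2-p->s2 s2-q->s2 s3-p->s4 s3-q->s2 s4-p->s2 s4-q->s5 s5-p->s6 s5-q->s6 s6-p->s7 s6-q->s7 s7-p->s8 s7-q->s8 s8-p->s5 s8-q->s5

Handle the two conditions separately and then intersect. One (6 states) tracks whether the input so far still matches the prefix `pqpq`; the other (4 states) tracks the input length modulo 4. Each combined state is a pair, one component from each; accept when both components accept. Minimizing collapses redundant product states.
With 9 states:
        p   q  
>  s0   s1  s2 
   s1   s2  s3 
   s2   s2  s2 
   s3   s4  s2 
   s4   s2  s5 
   s5   s6  s6 
 * s6   s7  s7 
   s7   s8  s8 
   s8   s5  s5 
(> = start, * = accepting)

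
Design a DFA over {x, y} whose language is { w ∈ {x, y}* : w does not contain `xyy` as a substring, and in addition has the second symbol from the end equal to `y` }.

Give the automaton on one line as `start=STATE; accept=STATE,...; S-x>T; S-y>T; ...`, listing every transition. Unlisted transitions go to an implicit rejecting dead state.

start=s0; accept=s5,s6; s0-x>s1; s0-y>s2; s1-x>s3; s1-y>s4; s2-x>s5; s2-y>s6; s3-x>s3; s3-y>s4; s4-x>s5; s4-y>s7; s5-x>s3; s5-y>s4; s6-x>s5; s6-y>s6; s7-x>s8; s7-y>s7; s8-x>s9; s8-y>s10; s9-x>s9; s9-y>s10; s10-x>s8; s10-y>s7

Handle the two conditions separately and then intersect. The first has 4 states tracking partial matches of the forbidden pattern `xyy`; the second has 7 states tracking the last 2 symbols read. A product state is a pair (one from each), accepting exactly when both do.
          x    y  
>  s0     s1   s2 
   s1     s3   s4 
   s2     s5   s6 
   s3     s3   s4 
   s4     s5   s7 
 * s5     s3   s4 
 * s6     s5   s6 
   s7     s8   s7 
   s8     s9  s10 
   s9     s9  s10 
   s10    s8   s7 
(> = start, * = accepting)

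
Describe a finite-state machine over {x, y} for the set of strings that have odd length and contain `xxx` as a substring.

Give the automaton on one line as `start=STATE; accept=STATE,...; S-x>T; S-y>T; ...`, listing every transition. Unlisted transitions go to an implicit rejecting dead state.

Handle the two conditions separately and then intersect. The first has 2 states tracking the input length modulo 2; the second has 4 states tracking whether and how much of `xxx` has been seen. A product state is a pair (one from each), accepting exactly when both do.
        x   y  
>  q0   q1  q2 
   q1   q3  q0 
   q2   q4  q0 
   q3   q5  q2 
   q4   q6  q2 
 * q5   q7  q7 
   q6   q7  q0 
   q7   q5  q5 
(> = start, * = accepting)

start=q0; accept=q5; q0-x>q1; q0-y>q2; q1-x>q3; q1-y>q0; q2-x>q4; q2-y>q0; q3-x>q5; q3-y>q2; q4-x>q6; q4-y>q2; q5-x>q7; q5-y>q7; q6-x>q7; q6-y>q0; q7-x>q5; q7-y>q5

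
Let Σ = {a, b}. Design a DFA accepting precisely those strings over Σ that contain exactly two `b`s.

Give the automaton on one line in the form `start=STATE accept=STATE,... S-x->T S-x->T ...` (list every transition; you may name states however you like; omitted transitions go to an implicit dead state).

Only the number of `b`s matters, and only up to 3. Make a chain s0 → s1 → s2 → s3 advanced by each `b` (with s3 absorbing); every other symbol self-loops. The accepting set is {s2}.
        a   b  
>  s0   s0  s1 
   s1   s1  s2 
 * s2   s2  s3 
   s3   s3  s3 
(> = start, * = accepting)

start=s0 accept=s2 s0-a->s0 s0-b->s1 s1-a->s1 s1-b->s2 s2-a->s2 s2-b->s3 s3-a->s3 s3-b->s3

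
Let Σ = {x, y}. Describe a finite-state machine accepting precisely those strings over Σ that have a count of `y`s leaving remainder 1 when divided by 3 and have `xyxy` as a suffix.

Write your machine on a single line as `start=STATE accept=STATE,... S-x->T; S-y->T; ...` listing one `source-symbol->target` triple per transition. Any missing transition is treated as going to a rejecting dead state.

start=A; accept=O; A-x->B; A-y->C; B-x->B; B-y->D; C-x->E; C-y->F; D-x->G; D-y->F; E-x->E; E-y->H; F-x->I; F-y->A; G-x->E; G-y->J; H-x->K; H-y->A; I-x->I; I-y->L; J-x->K; J-y->A; K-x->I; K-y->M; L-x->N; L-y->C; M-x->N; M-y->C; N-x->B; N-y->O; O-x->G; O-y->F

Handle the two conditions separately and then intersect. The first has 3 states tracking the count of `y`s modulo 3; the second has 5 states tracking how much of the suffix `xyxy` has currently been matched. A product state is a pair (one from each), accepting exactly when both do.
       x  y 
>  A   B  C 
   B   B  D 
   C   E  F 
   D   G  F 
   E   E  H 
   F   I  A 
   G   E  J 
   H   K  A 
   I   I  L 
   J   K  A 
   K   I  M 
   L   N  C 
   M   N  C 
   N   B  O 
 * O   G  F 
(> = start, * = accepting)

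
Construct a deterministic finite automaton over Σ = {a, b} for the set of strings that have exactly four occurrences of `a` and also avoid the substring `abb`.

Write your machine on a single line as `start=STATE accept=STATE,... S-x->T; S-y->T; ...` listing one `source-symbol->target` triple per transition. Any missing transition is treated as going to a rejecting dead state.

Run two small machines in parallel and take their product. One (6 states) tracks the count of `a`s, saturating at 5; the other (4 states) tracks partial matches of the forbidden pattern `abb`. Each combined state is a pair, one component from each; accept when both components accept.
A 16-state machine:
          a    b  
>  S0     S1   S0 
   S1     S2   S3 
   S2     S4   S5 
   S3     S2   S6 
   S4     S7   S8 
   S5     S4   S9 
   S6     S9   S6 
 * S7    S10  S11 
   S8     S7  S12 
   S9    S12   S9 
   S10   S10  S13 
 * S11   S10  S14 
   S12   S14  S12 
   S13   S10  S15 
   S14   S15  S14 
   S15   S15  S15 
(> = start, * = accepting)

start=S0; accept=S7,S11; S0-a->S1; S0-b->S0; S1-a->S2; S1-b->S3; S2-a->S4; S2-b->S5; S3-a->S2; S3-b->S6; S4-a->S7; S4-b->S8; S5-a->S4; S5-b->S9; S6-a->S9; S6-b->S6; S7-a->S10; S7-b->S11; S8-a->S7; S8-b->S12; S9-a->S12; S9-b->S9; S10-a->S10; S10-b->S13; S11-a->S10; S11-b->S14; S12-a->S14; S12-b->S12; S13-a->S10; S13-b->S15; S14-a->S15; S14-b->S14; S15-a->S15; S15-b->S15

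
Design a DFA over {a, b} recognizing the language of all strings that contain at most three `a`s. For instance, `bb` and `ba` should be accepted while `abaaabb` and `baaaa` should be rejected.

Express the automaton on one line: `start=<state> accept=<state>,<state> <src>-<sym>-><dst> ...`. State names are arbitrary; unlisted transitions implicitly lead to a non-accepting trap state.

start=s0 accept=s0,s1,s2,s3 s0-a->s1 s0-b->s0 s1-a->s2 s1-b->s1 s2-a->s3 s2-b->s2 s3-a->s4 s3-b->s3 s4-a->s4 s4-b->s4

Only the number of `a`s matters, and only up to 4. Make a chain s0 → s1 → s2 → s3 → s4 advanced by each `a` (with s4 absorbing); every other symbol self-loops. The accepting set is {s0, s1, s2, s3}.
5 states suffice.
        a   b  
>* s0   s1  s0 
 * s1   s2  s1 
 * s2   s3  s2 
 * s3   s4  s3 
   s4   s4  s4 
(> = start, * = accepting)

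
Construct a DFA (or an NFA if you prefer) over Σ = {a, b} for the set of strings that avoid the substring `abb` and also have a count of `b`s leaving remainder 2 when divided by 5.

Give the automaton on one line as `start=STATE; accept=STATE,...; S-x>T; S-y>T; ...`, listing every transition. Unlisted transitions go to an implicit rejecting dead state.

Build one automaton per condition and run them in lockstep. One (4 states) tracks partial matches of the forbidden pattern `abb`; the other (5 states) tracks the count of `b`s modulo 5. Each combined state is a pair, one component from each; accept when both components accept. Equivalent product states are then merged.
A 16-state machine:
          a    b  
>  q0     q1   q2 
   q1     q1   q3 
   q2     q4   q5 
   q3     q4   q6 
   q4     q4   q7 
 * q5     q8   q9 
   q6     q6   q6 
 * q7     q8   q6 
 * q8     q8  q10 
   q9    q11  q12 
   q10   q11   q6 
   q11   q11  q13 
   q12   q14   q0 
   q13   q14   q6 
   q14   q14  q15 
   q15    q1   q6 
(> = start, * = accepting)

start=q0; accept=q5,q7,q8; q0-a>q1; q0-b>q2; q1-a>q1; q1-b>q3; q2-a>q4; q2-b>q5; q3-a>q4; q3-b>q6; q4-a>q4; q4-b>q7; q5-a>q8; q5-b>q9; q6-a>q6; q6-b>q6; q7-a>q8; q7-b>q6; q8-a>q8; q8-b>q10; q9-a>q11; q9-b>q12; q10-a>q11; q10-b>q6; q11-a>q11; q11-b>q13; q12-a>q14; q12-b>q0; q13-a>q14; q13-b>q6; q14-a>q14; q14-b>q15; q15-a>q1; q15-b>q6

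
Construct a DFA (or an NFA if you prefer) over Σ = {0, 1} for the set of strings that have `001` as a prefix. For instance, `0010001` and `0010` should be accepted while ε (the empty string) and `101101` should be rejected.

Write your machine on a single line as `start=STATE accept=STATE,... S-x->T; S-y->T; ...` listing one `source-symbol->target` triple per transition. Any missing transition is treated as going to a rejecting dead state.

start=q0; accept=q3; q0-0->q1; q0-1->q4; q1-0->q2; q1-1->q4; q2-0->q4; q2-1->q3; q3-0->q3; q3-1->q3; q4-0->q4; q4-1->q4

Check the first 3 symbols one by one: q0 through q2 record how many have matched `001` so far; any wrong symbol goes to the dead state q4. After all 3 match we enter the accepting sink q3.
5 states suffice.
        0   1  
>  q0   q1  q4 
   q1   q2  q4 
   q2   q4  q3 
 * q3   q3  q3 
   q4   q4  q4 
(> = start, * = accepting)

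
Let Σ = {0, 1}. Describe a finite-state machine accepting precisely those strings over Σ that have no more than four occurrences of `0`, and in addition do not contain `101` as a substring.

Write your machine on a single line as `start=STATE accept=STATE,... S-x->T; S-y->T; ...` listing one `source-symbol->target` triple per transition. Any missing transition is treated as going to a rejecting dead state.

Handle the two conditions separately and then intersect. The first has 6 states tracking the count of `0`s, saturating at 5; the second has 4 states tracking partial matches of the forbidden pattern `101`. A product state is a pair (one from each), accepting exactly when both do. Minimizing collapses redundant product states.
       0  1 
>* A   B  C 
 * B   D  E 
 * C   F  C 
 * D   G  H 
 * E   I  E 
 * F   D  J 
 * G   K  L 
 * H   M  H 
 * I   G  J 
   J   J  J 
 * K   J  K 
 * L   N  L 
 * M   K  J 
 * N   J  J 
(> = start, * = accepting)

start=A; accept=A,B,C,D,E,F,G,H,I,K,L,M,N; A-0->B; A-1->C; B-0->D; B-1->E; C-0->F; C-1->C; D-0->G; D-1->H; E-0->I; E-1->E; F-0->D; F-1->J; G-0->K; G-1->L; H-0->M; H-1->H; I-0->G; I-1->J; J-0->J; J-1->J; K-0->J; K-1->K; L-0->N; L-1->L; M-0->K; M-1->J; N-0->J; N-1->J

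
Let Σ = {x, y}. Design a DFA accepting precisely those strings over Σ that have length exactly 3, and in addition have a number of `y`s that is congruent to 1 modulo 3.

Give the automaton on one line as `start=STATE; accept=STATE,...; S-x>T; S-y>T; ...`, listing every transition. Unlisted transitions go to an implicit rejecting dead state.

Handle the two conditions separately and then intersect. The first has 5 states tracking the input length, saturating at 4; the second has 3 states tracking the count of `y`s modulo 3. A product state is a pair (one from each), accepting exactly when both do.
12 states suffice.
          x    y  
>  S0     S1   S2 
   S1     S3   S4 
   S2     S4   S5 
   S3     S6   S7 
   S4     S7   S8 
   S5     S8   S6 
   S6     S9  S10 
 * S7    S10  S11 
   S8    S11   S9 
   S9     S9  S10 
   S10   S10  S11 
   S11   S11   S9 
(> = start, * = accepting)

start=S0; accept=S7; S0-x>S1; S0-y>S2; S1-x>S3; S1-y>S4; S2-x>S4; S2-y>S5; S3-x>S6; S3-y>S7; S4-x>S7; S4-y>S8; S5-x>S8; S5-y>S6; S6-x>S9; S6-y>S10; S7-x>S10; S7-y>S11; S8-x>S11; S8-y>S9; S9-x>S9; S9-y>S10; S10-x>S10; S10-y>S11; S11-x>S11; S11-y>S9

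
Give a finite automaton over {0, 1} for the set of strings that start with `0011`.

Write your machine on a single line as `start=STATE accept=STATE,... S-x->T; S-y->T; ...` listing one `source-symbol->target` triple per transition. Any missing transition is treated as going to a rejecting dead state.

Check the first 4 symbols one by one: s0 through s3 record how many have matched `0011` so far; any wrong symbol goes to the dead state s5. After all 4 match we enter the accepting sink s4.
A 6-state machine:
        0   1  
>  s0   s1  s5 
   s1   s2  s5 
   s2   s5  s3 
   s3   s5  s4 
 * s4   s4  s4 
   s5   s5  s5 
(> = start, * = accepting)

start=s0; accept=s4; s0-0->s1; s0-1->s5; s1-0->s2; s1-1->s5; s2-0->s5; s2-1->s3; s3-0->s5; s3-1->s4; s4-0->s4; s4-1->s4; s5-0->s5; s5-1->s5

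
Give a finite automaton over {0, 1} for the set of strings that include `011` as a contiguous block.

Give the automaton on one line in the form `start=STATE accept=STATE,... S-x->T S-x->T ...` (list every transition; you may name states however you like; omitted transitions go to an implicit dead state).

Track how much of `011` has been matched so far: state A is no progress, D is the absorbing accept state reached once `011` has occurred. Intermediate states record partial matches; on a mismatch, fall back to the longest reusable overlap.
With 4 states:
       0  1 
>  A   B  A 
   B   B  C 
   C   B  D 
 * D   D  D 
(> = start, * = accepting)

start=A accept=D A-0->B A-1->A B-0->B B-1->C C-0->B C-1->D D-0->D D-1->D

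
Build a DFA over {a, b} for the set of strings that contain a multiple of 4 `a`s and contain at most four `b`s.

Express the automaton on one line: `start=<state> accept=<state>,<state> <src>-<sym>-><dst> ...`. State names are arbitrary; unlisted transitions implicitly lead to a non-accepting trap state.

start=s0 accept=s0,s2,s5,s9,s13 s0-a->s1 s0-b->s2 s1-a->s3 s1-b->s4 s2-a->s4 s2-b->s5 s3-a->s6 s3-b->s7 s4-a->s7 s4-b->s8 s5-a->s8 s5-b->s9 s6-a->s0 s6-b->s10 s7-a->s10 s7-b->s11 s8-a->s11 s8-b->s12 s9-a->s12 s9-b->s13 s10-a->s2 s10-b->s14 s11-a->s14 s11-b->s15 s12-a->s15 s12-b->s16 s13-a->s16 s13-b->s17 s14-a->s5 s14-b->s18 s15-a->s18 s15-b->s19 s16-a->s19 s16-b->s17 s17-a->s17 s17-b->s17 s18-a->s9 s18-b->s20 s19-a->s20 s19-b->s17 s20-a->s13 s20-b->s17

Build one automaton per condition and run them in lockstep. The first has 4 states tracking the count of `a`s modulo 4; the second has 6 states tracking the count of `b`s, saturating at 5. A product state is a pair (one from each), accepting exactly when both do. Minimizing collapses redundant product states.
21 states suffice.
          a    b  
>* s0     s1   s2 
   s1     s3   s4 
 * s2     s4   s5 
   s3     s6   s7 
   s4     s7   s8 
 * s5     s8   s9 
   s6     s0  s10 
   s7    s10  s11 
   s8    s11  s12 
 * s9    s12  s13 
   s10    s2  s14 
   s11   s14  s15 
   s12   s15  s16 
 * s13   s16  s17 
   s14    s5  s18 
   s15   s18  s19 
   s16   s19  s17 
   s17   s17  s17 
   s18    s9  s20 
   s19   s20  s17 
   s20   s13  s17 
(> = start, * = accepting)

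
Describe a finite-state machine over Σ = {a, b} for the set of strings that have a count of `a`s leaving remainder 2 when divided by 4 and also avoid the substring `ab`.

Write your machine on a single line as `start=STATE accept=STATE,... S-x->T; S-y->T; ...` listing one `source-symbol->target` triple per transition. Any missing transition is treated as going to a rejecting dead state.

Handle the two conditions separately and then intersect. The first has 4 states tracking the count of `a`s modulo 4; the second has 3 states tracking partial matches of the forbidden pattern `ab`. A product state is a pair (one from each), accepting exactly when both do. Minimizing collapses redundant product states.
A 6-state machine:
        a   b  
>  s0   s1  s0 
   s1   s2  s3 
 * s2   s4  s3 
   s3   s3  s3 
   s4   s5  s3 
   s5   s1  s3 
(> = start, * = accepting)

start=s0; accept=s2; s0-a->s1; s0-b->s0; s1-a->s2; s1-b->s3; s2-a->s4; s2-b->s3; s3-a->s3; s3-b->s3; s4-a->s5; s4-b->s3; s5-a->s1; s5-b->s3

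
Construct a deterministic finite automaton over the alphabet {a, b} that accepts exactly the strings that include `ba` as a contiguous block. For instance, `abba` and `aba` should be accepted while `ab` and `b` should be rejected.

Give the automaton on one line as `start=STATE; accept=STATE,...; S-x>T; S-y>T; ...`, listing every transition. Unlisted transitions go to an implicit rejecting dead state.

Track how much of `ba` has been matched so far: state q0 is no progress, q2 is the absorbing accept state reached once `ba` has occurred. Intermediate states record partial matches; on a mismatch, fall back to the longest reusable overlap.
A 3-state machine:
        a   b  
>  q0   q0  q1 
   q1   q2  q1 
 * q2   q2  q2 
(> = start, * = accepting)

start=q0; accept=q2; q0-a>q0; q0-b>q1; q1-a>q2; q1-b>q1; q2-a>q2; q2-b>q2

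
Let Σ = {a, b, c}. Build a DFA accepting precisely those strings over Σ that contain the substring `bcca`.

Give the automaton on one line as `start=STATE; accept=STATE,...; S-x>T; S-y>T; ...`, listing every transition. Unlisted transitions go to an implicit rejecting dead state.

States q0..q3 record the length of the longest prefix of `bcca` that matches the current input suffix. Reaching q4 means `bcca` has been seen, and we stay there forever. Accept from q4.
With 5 states:
        a   b   c  
>  q0   q0  q1  q0 
   q1   q0  q1  q2 
   q2   q0  q1  q3 
   q3   q4  q1  q0 
 * q4   q4  q4  q4 
(> = start, * = accepting)

start=q0; accept=q4; q0-a>q0; q0-b>q1; q0-c>q0; q1-a>q0; q1-b>q1; q1-c>q2; q2-a>q0; q2-b>q1; q2-c>q3; q3-a>q4; q3-b>q1; q3-c>q0; q4-a>q4; q4-b>q4; q4-c>q4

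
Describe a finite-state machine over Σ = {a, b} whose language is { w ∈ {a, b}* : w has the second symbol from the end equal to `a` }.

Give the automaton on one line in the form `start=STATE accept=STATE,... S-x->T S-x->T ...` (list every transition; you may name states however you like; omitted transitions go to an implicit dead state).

start=s0 accept=s3,s4 s0-a->s1 s0-b->s2 s1-a->s3 s1-b->s4 s2-a->s5 s2-b->s6 s3-a->s3 s3-b->s4 s4-a->s5 s4-b->s6 s5-a->s3 s5-b->s4 s6-a->s5 s6-b->s6

Because acceptance depends on a position counted from the end, the machine has to buffer the most recent 2 symbols. Make each state the string of the last up-to-2 symbols read; on input `x` shift the window left and append `x`. Accept when the buffered window has length 2 and begins with `a`.
7 states suffice.
        a   b  
>  s0   s1  s2 
   s1   s3  s4 
   s2   s5  s6 
 * s3   s3  s4 
 * s4   s5  s6 
   s5   s3  s4 
   s6   s5  s6 
(> = start, * = accepting)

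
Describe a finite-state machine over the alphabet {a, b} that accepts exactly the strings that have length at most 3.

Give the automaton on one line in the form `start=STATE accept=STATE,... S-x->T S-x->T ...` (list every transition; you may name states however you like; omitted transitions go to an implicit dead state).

Count input length up to 4: every symbol moves from s0 toward s4, which means 'more than 3' and absorbs. Accept from {s0, s1, s2, s3}.
With 5 states:
        a   b  
>* s0   s1  s1 
 * s1   s2  s2 
 * s2   s3  s3 
 * s3   s4  s4 
   s4   s4  s4 
(> = start, * = accepting)

start=s0 accept=s0,s1,s2,s3 s0-a->s1 s0-b->s1 s1-a->s2 s1-b->s2 s2-a->s3 s2-b->s3 s3-a->s4 s3-b->s4 s4-a->s4 s4-b->s4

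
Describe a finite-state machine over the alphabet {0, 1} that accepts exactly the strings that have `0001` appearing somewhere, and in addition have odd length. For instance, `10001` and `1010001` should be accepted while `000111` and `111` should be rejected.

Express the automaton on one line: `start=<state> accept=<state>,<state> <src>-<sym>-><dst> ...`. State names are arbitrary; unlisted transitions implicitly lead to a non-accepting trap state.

start=S0 accept=S9 S0-0->S1 S0-1->S2 S1-0->S3 S1-1->S0 S2-0->S4 S2-1->S0 S3-0->S5 S3-1->S2 S4-0->S6 S4-1->S2 S5-0->S7 S5-1->S8 S6-0->S7 S6-1->S0 S7-0->S5 S7-1->S9 S8-0->S9 S8-1->S9 S9-0->S8 S9-1->S8

Run two small machines in parallel and take their product. The first has 5 states tracking whether and how much of `0001` has been seen; the second has 2 states tracking the input length modulo 2. A product state is a pair (one from each), accepting exactly when both do.
With 10 states:
        0   1  
>  S0   S1  S2 
   S1   S3  S0 
   S2   S4  S0 
   S3   S5  S2 
   S4   S6  S2 
   S5   S7  S8 
   S6   S7  S0 
   S7   S5  S9 
   S8   S9  S9 
 * S9   S8  S8 
(> = start, * = accepting)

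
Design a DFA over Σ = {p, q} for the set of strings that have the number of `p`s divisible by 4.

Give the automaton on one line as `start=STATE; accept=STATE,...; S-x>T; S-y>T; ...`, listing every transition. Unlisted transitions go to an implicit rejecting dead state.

Keep the running count of `p`s modulo 4: each `p` advances along the cycle S0 → S1 → S2 → S3 → S0 while other symbols loop. Accept at S0.
4 states suffice.
        p   q  
>* S0   S1  S0 
   S1   S2  S1 
   S2   S3  S2 
   S3   S0  S3 
(> = start, * = accepting)

start=S0; accept=S0; S0-p>S1; S0-q>S0; S1-p>S2; S1-q>S1; S2-p>S3; S2-q>S2; S3-p>S0; S3-q>S3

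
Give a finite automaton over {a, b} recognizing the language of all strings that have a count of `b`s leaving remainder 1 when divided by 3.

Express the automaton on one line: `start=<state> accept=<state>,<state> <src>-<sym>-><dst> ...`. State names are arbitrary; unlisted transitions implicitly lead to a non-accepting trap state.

start=q0 accept=q1 q0-a->q0 q0-b->q1 q1-a->q1 q1-b->q2 q2-a->q2 q2-b->q0

The only thing that matters is how many `b`s have appeared, reduced mod 3. Use one state per residue: q0 for 0, …, q2 for 2. Reading `b` moves to the next residue; anything else stays put. q1 is accepting.
A 3-state machine:
        a   b  
>  q0   q0  q1 
 * q1   q1  q2 
   q2   q2  q0 
(> = start, * = accepting)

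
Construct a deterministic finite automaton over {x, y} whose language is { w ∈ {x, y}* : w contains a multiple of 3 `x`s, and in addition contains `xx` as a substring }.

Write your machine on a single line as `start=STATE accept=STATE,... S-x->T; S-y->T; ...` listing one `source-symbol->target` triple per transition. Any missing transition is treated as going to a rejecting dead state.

start=A; accept=E; A-x->B; A-y->A; B-x->C; B-y->D; C-x->E; C-y->C; D-x->F; D-y->D; E-x->G; E-y->E; F-x->E; F-y->H; G-x->C; G-y->G; H-x->I; H-y->H; I-x->G; I-y->A

Run two small machines in parallel and take their product. One (3 states) tracks the count of `x`s modulo 3; the other (3 states) tracks whether and how much of `xx` has been seen. Each combined state is a pair, one component from each; accept when both components accept.
With 9 states:
       x  y 
>  A   B  A 
   B   C  D 
   C   E  C 
   D   F  D 
 * E   G  E 
   F   E  H 
   G   C  G 
   H   I  H 
   I   G  A 
(> = start, * = accepting)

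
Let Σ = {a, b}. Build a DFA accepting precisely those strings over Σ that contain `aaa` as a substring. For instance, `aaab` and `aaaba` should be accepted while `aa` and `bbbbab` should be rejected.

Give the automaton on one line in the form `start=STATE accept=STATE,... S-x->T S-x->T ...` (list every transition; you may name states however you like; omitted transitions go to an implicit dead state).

start=S0 accept=S3 S0-a->S1 S0-b->S0 S1-a->S2 S1-b->S0 S2-a->S3 S2-b->S0 S3-a->S3 S3-b->S3

Track how much of `aaa` has been matched so far: state S0 is no progress, S3 is the absorbing accept state reached once `aaa` has occurred. Intermediate states record partial matches; on a mismatch, fall back to the longest reusable overlap.
        a   b  
>  S0   S1  S0 
   S1   S2  S0 
   S2   S3  S0 
 * S3   S3  S3 
(> = start, * = accepting)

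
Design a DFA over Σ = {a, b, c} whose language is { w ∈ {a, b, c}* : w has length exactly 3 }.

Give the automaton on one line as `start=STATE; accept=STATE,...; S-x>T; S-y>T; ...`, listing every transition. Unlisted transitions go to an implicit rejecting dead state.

We only need to distinguish lengths 0, 1, …, 3, and '>3'. Chain q0 → q1 → q2 → q3 → q4 on every symbol, with q4 looping. Accepting states: {q3}.
A 5-state machine:
        a   b   c  
>  q0   q1  q1  q1 
   q1   q2  q2  q2 
   q2   q3  q3  q3 
 * q3   q4  q4  q4 
   q4   q4  q4  q4 
(> = start, * = accepting)

start=q0; accept=q3; q0-a>q1; q0-b>q1; q0-c>q1; q1-a>q2; q1-b>q2; q1-c>q2; q2-a>q3; q2-b>q3; q2-c>q3; q3-a>q4; q3-b>q4; q3-c>q4; q4-a>q4; q4-b>q4; q4-c>q4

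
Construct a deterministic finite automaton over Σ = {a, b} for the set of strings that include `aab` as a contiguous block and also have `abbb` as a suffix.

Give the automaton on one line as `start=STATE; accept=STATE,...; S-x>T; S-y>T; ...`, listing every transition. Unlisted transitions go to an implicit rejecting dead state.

Run two small machines in parallel and take their product. One (4 states) tracks whether and how much of `aab` has been seen; the other (5 states) tracks how much of the suffix `abbb` has currently been matched. Each combined state is a pair, one component from each; accept when both components accept. Minimizing collapses redundant product states.
7 states suffice.
        a   b  
>  S0   S1  S0 
   S1   S2  S0 
   S2   S2  S3 
   S3   S2  S4 
   S4   S2  S5 
 * S5   S2  S6 
   S6   S2  S6 
(> = start, * = accepting)

start=S0; accept=S5; S0-a>S1; S0-b>S0; S1-a>S2; S1-b>S0; S2-a>S2; S2-b>S3; S3-a>S2; S3-b>S4; S4-a>S2; S4-b>S5; S5-a>S2; S5-b>S6; S6-a>S2; S6-b>S6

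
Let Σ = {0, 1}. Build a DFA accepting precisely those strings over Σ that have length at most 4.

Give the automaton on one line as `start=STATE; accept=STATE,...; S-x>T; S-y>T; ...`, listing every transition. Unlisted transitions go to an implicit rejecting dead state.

We only need to distinguish lengths 0, 1, …, 4, and '>4'. Chain A → B → C → D → E → F on every symbol, with F looping. Accepting states: {A, B, C, D, E}.
With 6 states:
       0  1 
>* A   B  B 
 * B   C  C 
 * C   D  D 
 * D   E  E 
 * E   F  F 
   F   F  F 
(> = start, * = accepting)

start=A; accept=A,B,C,D,E; A-0>B; A-1>B; B-0>C; B-1>C; C-0>D; C-1>D; D-0>E; D-1>E; E-0>F; E-1>F; F-0>F; F-1>F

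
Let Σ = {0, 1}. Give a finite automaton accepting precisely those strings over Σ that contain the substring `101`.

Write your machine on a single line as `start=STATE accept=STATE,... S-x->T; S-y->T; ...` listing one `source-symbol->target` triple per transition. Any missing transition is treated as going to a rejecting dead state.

Track how much of `101` has been matched so far: state A is no progress, D is the absorbing accept state reached once `101` has occurred. Intermediate states record partial matches; on a mismatch, fall back to the longest reusable overlap.
       0  1 
>  A   A  B 
   B   C  B 
   C   A  D 
 * D   D  D 
(> = start, * = accepting)

start=A; accept=D; A-0->A; A-1->B; B-0->C; B-1->B; C-0->A; C-1->D; D-0->D; D-1->D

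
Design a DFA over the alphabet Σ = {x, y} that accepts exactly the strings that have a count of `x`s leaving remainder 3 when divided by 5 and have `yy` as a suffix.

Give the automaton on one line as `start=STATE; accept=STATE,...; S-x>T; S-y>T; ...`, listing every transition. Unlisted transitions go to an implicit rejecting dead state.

start=S0; accept=S13; S0-x>S1; S0-y>S2; S1-x>S3; S1-y>S4; S2-x>S1; S2-y>S5; S3-x>S6; S3-y>S7; S4-x>S3; S4-y>S8; S5-x>S1; S5-y>S5; S6-x>S9; S6-y>S10; S7-x>S6; S7-y>S11; S8-x>S3; S8-y>S8; S9-x>S0; S9-y>S12; S10-x>S9; S10-y>S13; S11-x>S6; S11-y>S11; S12-x>S0; S12-y>S14; S13-x>S9; S13-y>S13; S14-x>S0; S14-y>S14

Run two small machines in parallel and take their product. One (5 states) tracks the count of `x`s modulo 5; the other (3 states) tracks how much of the suffix `yy` has currently been matched. Each combined state is a pair, one component from each; accept when both components accept.
With 15 states:
          x    y  
>  S0     S1   S2 
   S1     S3   S4 
   S2     S1   S5 
   S3     S6   S7 
   S4     S3   S8 
   S5     S1   S5 
   S6     S9  S10 
   S7     S6  S11 
   S8     S3   S8 
   S9     S0  S12 
   S10    S9  S13 
   S11    S6  S11 
   S12    S0  S14 
 * S13    S9  S13 
   S14    S0  S14 
(> = start, * = accepting)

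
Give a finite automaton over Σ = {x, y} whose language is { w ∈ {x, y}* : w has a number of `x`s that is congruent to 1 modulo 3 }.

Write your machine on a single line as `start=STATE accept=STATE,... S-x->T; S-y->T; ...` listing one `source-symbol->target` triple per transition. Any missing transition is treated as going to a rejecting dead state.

start=A; accept=B; A-x->B; A-y->A; B-x->C; B-y->B; C-x->A; C-y->C

The only thing that matters is how many `x`s have appeared, reduced mod 3. Use one state per residue: A for 0, …, C for 2. Reading `x` moves to the next residue; anything else stays put. B is accepting.
3 states suffice.
       x  y 
>  A   B  A 
 * B   C  B 
   C   A  C 
(> = start, * = accepting)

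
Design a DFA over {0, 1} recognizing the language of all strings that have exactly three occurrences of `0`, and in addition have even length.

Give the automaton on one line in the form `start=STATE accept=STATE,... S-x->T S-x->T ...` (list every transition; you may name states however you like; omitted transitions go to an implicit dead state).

Handle the two conditions separately and then intersect. One (5 states) tracks the count of `0`s, saturating at 4; the other (2 states) tracks the input length modulo 2. Each combined state is a pair, one component from each; accept when both components accept. After merging equivalent states the machine shrinks.
        0   1  
>  s0   s1  s2 
   s1   s3  s4 
   s2   s4  s0 
   s3   s5  s6 
   s4   s6  s1 
   s5   s7  s8 
   s6   s8  s3 
   s7   s7  s7 
 * s8   s7  s5 
(> = start, * = accepting)

start=s0 accept=s8 s0-0->s1 s0-1->s2 s1-0->s3 s1-1->s4 s2-0->s4 s2-1->s0 s3-0->s5 s3-1->s6 s4-0->s6 s4-1->s1 s5-0->s7 s5-1->s8 s6-0->s8 s6-1->s3 s7-0->s7 s7-1->s7 s8-0->s7 s8-1->s5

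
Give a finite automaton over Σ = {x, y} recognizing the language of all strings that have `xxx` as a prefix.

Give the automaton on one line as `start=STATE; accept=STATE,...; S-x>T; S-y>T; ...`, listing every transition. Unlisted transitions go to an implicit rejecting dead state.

Walk along `xxx` while the input agrees: from S0 take `x` to S1, and so on. Any deviation drops to the rejecting sink S4. Once S3 is reached the prefix is confirmed and every continuation is accepted.
A 5-state machine:
        x   y  
>  S0   S1  S4 
   S1   S2  S4 
   S2   S3  S4 
 * S3   S3  S3 
   S4   S4  S4 
(> = start, * = accepting)

start=S0; accept=S3; S0-x>S1; S0-y>S4; S1-x>S2; S1-y>S4; S2-x>S3; S2-y>S4; S3-x>S3; S3-y>S3; S4-x>S4; S4-y>S4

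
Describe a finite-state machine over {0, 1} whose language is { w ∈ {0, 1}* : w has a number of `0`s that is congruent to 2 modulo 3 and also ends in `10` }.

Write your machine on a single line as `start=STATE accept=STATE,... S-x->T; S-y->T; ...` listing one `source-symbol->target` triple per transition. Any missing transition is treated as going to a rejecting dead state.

start=S0; accept=S7; S0-0->S1; S0-1->S2; S1-0->S3; S1-1->S4; S2-0->S5; S2-1->S2; S3-0->S0; S3-1->S6; S4-0->S7; S4-1->S4; S5-0->S3; S5-1->S4; S6-0->S8; S6-1->S6; S7-0->S0; S7-1->S6; S8-0->S1; S8-1->S2

Handle the two conditions separately and then intersect. One (3 states) tracks the count of `0`s modulo 3; the other (3 states) tracks how much of the suffix `10` has currently been matched. Each combined state is a pair, one component from each; accept when both components accept.
        0   1  
>  S0   S1  S2 
   S1   S3  S4 
   S2   S5  S2 
   S3   S0  S6 
   S4   S7  S4 
   S5   S3  S4 
   S6   S8  S6 
 * S7   S0  S6 
   S8   S1  S2 
(> = start, * = accepting)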